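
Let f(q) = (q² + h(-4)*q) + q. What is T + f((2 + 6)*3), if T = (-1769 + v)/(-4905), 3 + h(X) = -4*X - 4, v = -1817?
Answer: 4006066/4905 ≈ 816.73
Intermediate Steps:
h(X) = -7 - 4*X (h(X) = -3 + (-4*X - 4) = -3 + (-4 - 4*X) = -7 - 4*X)
f(q) = q² + 10*q (f(q) = (q² + (-7 - 4*(-4))*q) + q = (q² + (-7 + 16)*q) + q = (q² + 9*q) + q = q² + 10*q)
T = 3586/4905 (T = (-1769 - 1817)/(-4905) = -3586*(-1/4905) = 3586/4905 ≈ 0.73109)
T + f((2 + 6)*3) = 3586/4905 + ((2 + 6)*3)*(10 + (2 + 6)*3) = 3586/4905 + (8*3)*(10 + 8*3) = 3586/4905 + 24*(10 + 24) = 3586/4905 + 24*34 = 3586/4905 + 816 = 4006066/4905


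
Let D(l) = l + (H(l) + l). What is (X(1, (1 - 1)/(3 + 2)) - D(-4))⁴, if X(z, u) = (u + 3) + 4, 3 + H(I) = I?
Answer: 234256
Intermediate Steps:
H(I) = -3 + I
X(z, u) = 7 + u (X(z, u) = (3 + u) + 4 = 7 + u)
D(l) = -3 + 3*l (D(l) = l + ((-3 + l) + l) = l + (-3 + 2*l) = -3 + 3*l)
(X(1, (1 - 1)/(3 + 2)) - D(-4))⁴ = ((7 + (1 - 1)/(3 + 2)) - (-3 + 3*(-4)))⁴ = ((7 + 0/5) - (-3 - 12))⁴ = ((7 + 0*(⅕)) - 1*(-15))⁴ = ((7 + 0) + 15)⁴ = (7 + 15)⁴ = 22⁴ = 234256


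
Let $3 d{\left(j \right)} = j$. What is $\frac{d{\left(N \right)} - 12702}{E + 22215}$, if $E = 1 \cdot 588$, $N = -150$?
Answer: $- \frac{12752}{22803} \approx -0.55923$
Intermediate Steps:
$d{\left(j \right)} = \frac{j}{3}$
$E = 588$
$\frac{d{\left(N \right)} - 12702}{E + 22215} = \frac{\frac{1}{3} \left(-150\right) - 12702}{588 + 22215} = \frac{-50 - 12702}{22803} = \left(-12752\right) \frac{1}{22803} = - \frac{12752}{22803}$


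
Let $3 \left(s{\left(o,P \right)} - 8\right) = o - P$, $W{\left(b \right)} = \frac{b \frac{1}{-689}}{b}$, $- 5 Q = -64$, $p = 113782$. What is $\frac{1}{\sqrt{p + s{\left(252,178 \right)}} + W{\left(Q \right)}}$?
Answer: $\frac{2067}{162090637121} + \frac{949442 \sqrt{256083}}{162090637121} \approx 0.0029642$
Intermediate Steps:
$Q = \frac{64}{5}$ ($Q = \left(- \frac{1}{5}\right) \left(-64\right) = \frac{64}{5} \approx 12.8$)
$W{\left(b \right)} = - \frac{1}{689}$ ($W{\left(b \right)} = \frac{b \left(- \frac{1}{689}\right)}{b} = \frac{\left(- \frac{1}{689}\right) b}{b} = - \frac{1}{689}$)
$s{\left(o,P \right)} = 8 - \frac{P}{3} + \frac{o}{3}$ ($s{\left(o,P \right)} = 8 + \frac{o - P}{3} = 8 - \left(- \frac{o}{3} + \frac{P}{3}\right) = 8 - \frac{P}{3} + \frac{o}{3}$)
$\frac{1}{\sqrt{p + s{\left(252,178 \right)}} + W{\left(Q \right)}} = \frac{1}{\sqrt{113782 + \left(8 - \frac{178}{3} + \frac{1}{3} \cdot 252\right)} - \frac{1}{689}} = \frac{1}{\sqrt{113782 + \left(8 - \frac{178}{3} + 84\right)} - \frac{1}{689}} = \frac{1}{\sqrt{113782 + \frac{98}{3}} - \frac{1}{689}} = \frac{1}{\sqrt{\frac{341444}{3}} - \frac{1}{689}} = \frac{1}{\frac{2 \sqrt{256083}}{3} - \frac{1}{689}} = \frac{1}{- \frac{1}{689} + \frac{2 \sqrt{256083}}{3}}$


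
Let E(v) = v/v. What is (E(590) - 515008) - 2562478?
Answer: -3077485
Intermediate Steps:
E(v) = 1
(E(590) - 515008) - 2562478 = (1 - 515008) - 2562478 = -515007 - 2562478 = -3077485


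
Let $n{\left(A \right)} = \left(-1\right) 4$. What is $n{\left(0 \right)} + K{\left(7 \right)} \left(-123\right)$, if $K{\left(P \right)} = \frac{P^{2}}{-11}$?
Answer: $\frac{5983}{11} \approx 543.91$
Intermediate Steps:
$K{\left(P \right)} = - \frac{P^{2}}{11}$ ($K{\left(P \right)} = P^{2} \left(- \frac{1}{11}\right) = - \frac{P^{2}}{11}$)
$n{\left(A \right)} = -4$
$n{\left(0 \right)} + K{\left(7 \right)} \left(-123\right) = -4 + - \frac{7^{2}}{11} \left(-123\right) = -4 + \left(- \frac{1}{11}\right) 49 \left(-123\right) = -4 - - \frac{6027}{11} = -4 + \frac{6027}{11} = \frac{5983}{11}$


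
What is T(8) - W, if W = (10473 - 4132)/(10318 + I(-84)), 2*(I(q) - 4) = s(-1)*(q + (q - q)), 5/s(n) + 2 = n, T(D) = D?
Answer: 76795/10392 ≈ 7.3898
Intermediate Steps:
s(n) = 5/(-2 + n)
I(q) = 4 - 5*q/6 (I(q) = 4 + ((5/(-2 - 1))*(q + (q - q)))/2 = 4 + ((5/(-3))*(q + 0))/2 = 4 + ((5*(-⅓))*q)/2 = 4 + (-5*q/3)/2 = 4 - 5*q/6)
W = 6341/10392 (W = (10473 - 4132)/(10318 + (4 - ⅚*(-84))) = 6341/(10318 + (4 + 70)) = 6341/(10318 + 74) = 6341/10392 ≈ 0.61018)
T(8) - W = 8 - 1*6341/10392 = 8 - 6341/10392 = 76795/10392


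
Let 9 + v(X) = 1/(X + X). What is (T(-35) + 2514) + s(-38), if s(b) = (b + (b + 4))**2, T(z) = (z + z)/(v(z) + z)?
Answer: 23722438/3081 ≈ 7699.6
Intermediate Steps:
v(X) = -9 + 1/(2*X) (v(X) = -9 + 1/(X + X) = -9 + 1/(2*X))
T(z) = 2*z/(-9 + z + 1/(2*z)) (T(z) = (z + z)/((-9 + 1/(2*z)) + z) = (2*z)/(-9 + z + 1/(2*z)) = 2*z/(-9 + z + 1/(2*z)))
s(b) = (4 + 2*b)**2 (s(b) = (b + (4 + b))**2 = (4 + 2*b)**2)
(T(-35) + 2514) + s(-38) = (4*(-35)**2/(1 + 2*(-35)*(-9 - 35)) + 2514) + 4*(2 - 38)**2 = (4*1225/(1 + 2*(-35)*(-44)) + 2514) + 4*(-36)**2 = (4*1225/(1 + 3080) + 2514) + 4*1296 = (4*1225/3081 + 2514) + 5184 = (4*1225*(1/3081) + 2514) + 5184 = (4900/3081 + 2514) + 5184 = 7750534/3081 + 5184 = 23722438/3081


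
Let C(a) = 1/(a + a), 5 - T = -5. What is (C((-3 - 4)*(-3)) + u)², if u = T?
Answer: 177241/1764 ≈ 100.48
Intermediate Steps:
T = 10 (T = 5 - 1*(-5) = 5 + 5 = 10)
u = 10
C(a) = 1/(2*a)
(C((-3 - 4)*(-3)) + u)² = (1/(2*(((-3 - 4)*(-3)))) + 10)² = (1/(2*((-7*(-3)))) + 10)² = ((½)/21 + 10)² = ((½)*(1/21) + 10)² = (1/42 + 10)² = (421/42)² = 177241/1764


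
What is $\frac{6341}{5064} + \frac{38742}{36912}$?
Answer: $\frac{4481755}{1947108} \approx 2.3018$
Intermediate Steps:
$\frac{6341}{5064} + \frac{38742}{36912} = 6341 \cdot \frac{1}{5064} + 38742 \cdot \frac{1}{36912} = \frac{6341}{5064} + \frac{6457}{6152} = \frac{4481755}{1947108}$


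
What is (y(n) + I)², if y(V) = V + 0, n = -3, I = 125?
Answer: 14884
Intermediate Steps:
y(V) = V
(y(n) + I)² = (-3 + 125)² = 122² = 14884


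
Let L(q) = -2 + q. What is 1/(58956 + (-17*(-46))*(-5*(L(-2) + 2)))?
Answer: 1/66776 ≈ 1.4975e-5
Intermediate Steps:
1/(58956 + (-17*(-46))*(-5*(L(-2) + 2))) = 1/(58956 + (-17*(-46))*(-5*((-2 - 2) + 2))) = 1/(58956 + 782*(-5*(-4 + 2))) = 1/(58956 + 782*(-5*(-2))) = 1/(58956 + 782*10) = 1/(58956 + 7820) = 1/66776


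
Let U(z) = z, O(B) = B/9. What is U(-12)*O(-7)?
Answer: 28/3 ≈ 9.3333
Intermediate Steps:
O(B) = B/9 (O(B) = B*(1/9) = B/9)
U(-12)*O(-7) = -4*(-7)/3 = -12*(-7/9) = 28/3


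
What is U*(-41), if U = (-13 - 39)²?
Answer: -110864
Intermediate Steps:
U = 2704 (U = (-52)² = 2704)
U*(-41) = 2704*(-41) = -110864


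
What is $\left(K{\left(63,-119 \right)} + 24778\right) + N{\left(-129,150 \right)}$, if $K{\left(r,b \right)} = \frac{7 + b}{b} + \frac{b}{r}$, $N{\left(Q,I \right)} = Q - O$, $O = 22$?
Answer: $\frac{3767786}{153} \approx 24626.0$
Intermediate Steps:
$N{\left(Q,I \right)} = -22 + Q$ ($N{\left(Q,I \right)} = Q - 22 = -22 + Q$)
$K{\left(r,b \right)} = \frac{b}{r} + \frac{7 + b}{b}$ ($K{\left(r,b \right)} = \frac{7 + b}{b} + \frac{b}{r} = \frac{b}{r} + \frac{7 + b}{b}$)
$\left(K{\left(63,-119 \right)} + 24778\right) + N{\left(-129,150 \right)} = \left(\left(1 + \frac{7}{-119} - \frac{119}{63}\right) + 24778\right) - 151 = \left(\left(1 + 7 \left(- \frac{1}{119}\right) - \frac{17}{9}\right) + 24778\right) - 151 = \left(\left(1 - \frac{1}{17} - \frac{17}{9}\right) + 24778\right) - 151 = \left(- \frac{145}{153} + 24778\right) - 151 = \frac{3790889}{153} - 151 = \frac{3767786}{153}$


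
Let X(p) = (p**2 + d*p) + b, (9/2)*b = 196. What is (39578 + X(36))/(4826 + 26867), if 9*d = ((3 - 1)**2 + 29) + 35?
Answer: 370706/285237 ≈ 1.2996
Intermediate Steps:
b = 392/9 (b = (2/9)*196 = 392/9 ≈ 43.556)
d = 68/9 (d = (((3 - 1)**2 + 29) + 35)/9 = ((2**2 + 29) + 35)/9 = ((4 + 29) + 35)/9 = (33 + 35)/9 = (1/9)*68 = 68/9 ≈ 7.5556)
X(p) = 392/9 + p**2 + 68*p/9 (X(p) = (p**2 + 68*p/9) + 392/9 = 392/9 + p**2 + 68*p/9)
(39578 + X(36))/(4826 + 26867) = (39578 + (392/9 + 36**2 + (68/9)*36))/(4826 + 26867) = (39578 + (392/9 + 1296 + 272))/31693 = (39578 + 14504/9)*(1/31693) = (370706/9)*(1/31693) = 370706/285237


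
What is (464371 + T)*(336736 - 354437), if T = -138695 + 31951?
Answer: -6330355527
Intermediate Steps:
T = -106744
(464371 + T)*(336736 - 354437) = (464371 - 106744)*(336736 - 354437) = 357627*(-17701) = -6330355527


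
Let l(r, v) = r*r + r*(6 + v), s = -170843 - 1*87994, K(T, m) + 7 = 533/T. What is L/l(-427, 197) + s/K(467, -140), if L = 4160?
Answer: 6338620123/143472 ≈ 44180.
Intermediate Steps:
K(T, m) = -7 + 533/T
s = -258837 (s = -170843 - 87994 = -258837)
l(r, v) = r² + r*(6 + v)
L/l(-427, 197) + s/K(467, -140) = 4160/((-427*(6 - 427 + 197))) - 258837/(-7 + 533/467) = 4160/((-427*(-224))) - 258837/(-7 + 533*(1/467)) = 4160/95648 - 258837/(-7 + 533/467) = 4160*(1/95648) - 258837/(-2736/467) = 130/2989 - 258837*(-467/2736) = 130/2989 + 2120647/48 = 6338620123/143472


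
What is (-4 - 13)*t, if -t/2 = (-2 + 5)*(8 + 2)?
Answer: 1020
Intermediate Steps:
t = -60 (t = -2*(-2 + 5)*(8 + 2) = -6*10 = -2*30 = -60)
(-4 - 13)*t = (-4 - 13)*(-60) = -17*(-60) = 1020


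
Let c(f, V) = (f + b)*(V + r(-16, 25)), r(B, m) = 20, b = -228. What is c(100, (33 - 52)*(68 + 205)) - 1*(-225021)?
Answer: 886397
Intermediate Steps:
c(f, V) = (-228 + f)*(20 + V) (c(f, V) = (f - 228)*(V + 20) = (-228 + f)*(20 + V))
c(100, (33 - 52)*(68 + 205)) - 1*(-225021) = (-4560 - 228*(33 - 52)*(68 + 205) + 20*100 + ((33 - 52)*(68 + 205))*100) - 1*(-225021) = (-4560 - (-4332)*273 + 2000 - 19*273*100) + 225021 = (-4560 - 228*(-5187) + 2000 - 5187*100) + 225021 = (-4560 + 1182636 + 2000 - 518700) + 225021 = 661376 + 225021 = 886397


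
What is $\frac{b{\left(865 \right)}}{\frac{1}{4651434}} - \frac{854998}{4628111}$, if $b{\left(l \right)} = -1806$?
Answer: $- \frac{38878399268135242}{4628111} \approx -8.4005 \cdot 10^{9}$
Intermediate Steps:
$\frac{b{\left(865 \right)}}{\frac{1}{4651434}} - \frac{854998}{4628111} = - \frac{1806}{\frac{1}{4651434}} - \frac{854998}{4628111} = - 1806 \frac{1}{\frac{1}{4651434}} - \frac{854998}{4628111} = \left(-1806\right) 4651434 - \frac{854998}{4628111} = -8400489804 - \frac{854998}{4628111} = - \frac{38878399268135242}{4628111}$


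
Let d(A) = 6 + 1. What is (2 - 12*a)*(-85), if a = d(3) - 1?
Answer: 5950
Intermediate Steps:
d(A) = 7
a = 6 (a = 7 - 1 = 6)
(2 - 12*a)*(-85) = (2 - 12*6)*(-85) = (2 - 72)*(-85) = -70*(-85) = 5950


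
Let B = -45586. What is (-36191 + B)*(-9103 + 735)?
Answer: 684309936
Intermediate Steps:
(-36191 + B)*(-9103 + 735) = (-36191 - 45586)*(-9103 + 735) = -81777*(-8368) = 684309936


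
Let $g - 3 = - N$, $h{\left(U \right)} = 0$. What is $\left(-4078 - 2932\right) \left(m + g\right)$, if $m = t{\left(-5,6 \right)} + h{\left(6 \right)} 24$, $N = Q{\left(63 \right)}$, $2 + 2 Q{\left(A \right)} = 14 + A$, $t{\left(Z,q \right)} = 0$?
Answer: $241845$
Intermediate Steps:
$Q{\left(A \right)} = 6 + \frac{A}{2}$ ($Q{\left(A \right)} = -1 + \frac{14 + A}{2} = -1 + \left(7 + \frac{A}{2}\right) = 6 + \frac{A}{2}$)
$N = \frac{75}{2}$ ($N = 6 + \frac{1}{2} \cdot 63 = 6 + \frac{63}{2} = \frac{75}{2} \approx 37.5$)
$m = 0$ ($m = 0 + 0 \cdot 24 = 0 + 0 = 0$)
$g = - \frac{69}{2}$ ($g = 3 - \frac{75}{2} = - \frac{69}{2} \approx -34.5$)
$\left(-4078 - 2932\right) \left(m + g\right) = \left(-4078 - 2932\right) \left(0 - \frac{69}{2}\right) = \left(-7010\right) \left(- \frac{69}{2}\right) = 241845$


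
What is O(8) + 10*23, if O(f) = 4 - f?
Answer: 226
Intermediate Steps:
O(8) + 10*23 = (4 - 1*8) + 10*23 = (4 - 8) + 230 = -4 + 230 = 226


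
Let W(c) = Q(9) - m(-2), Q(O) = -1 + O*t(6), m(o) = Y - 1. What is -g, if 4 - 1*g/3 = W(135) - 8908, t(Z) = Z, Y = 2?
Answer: -26580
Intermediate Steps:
m(o) = 1 (m(o) = 2 - 1 = 1)
Q(O) = -1 + 6*O (Q(O) = -1 + O*6 = -1 + 6*O)
W(c) = 52 (W(c) = (-1 + 6*9) - 1*1 = (-1 + 54) - 1 = 53 - 1 = 52)
g = 26580 (g = 12 - 3*(52 - 8908) = 12 - 3*(-8856) = 12 + 26568 = 26580)
-g = -1*26580 = -26580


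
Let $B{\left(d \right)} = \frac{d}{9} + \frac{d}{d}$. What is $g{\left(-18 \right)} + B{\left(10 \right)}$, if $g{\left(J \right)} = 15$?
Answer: $\frac{154}{9} \approx 17.111$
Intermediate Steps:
$B{\left(d \right)} = 1 + \frac{d}{9}$ ($B{\left(d \right)} = d \frac{1}{9} + 1 = \frac{d}{9} + 1 = 1 + \frac{d}{9}$)
$g{\left(-18 \right)} + B{\left(10 \right)} = 15 + \left(1 + \frac{1}{9} \cdot 10\right) = 15 + \left(1 + \frac{10}{9}\right) = 15 + \frac{19}{9} = \frac{154}{9}$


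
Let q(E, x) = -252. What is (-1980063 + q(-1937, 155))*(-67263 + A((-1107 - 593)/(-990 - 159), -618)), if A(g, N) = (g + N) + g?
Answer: 51482822686245/383 ≈ 1.3442e+11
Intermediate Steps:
A(g, N) = N + 2*g (A(g, N) = (N + g) + g = N + 2*g)
(-1980063 + q(-1937, 155))*(-67263 + A((-1107 - 593)/(-990 - 159), -618)) = (-1980063 - 252)*(-67263 + (-618 + 2*((-1107 - 593)/(-990 - 159)))) = -1980315*(-67263 + (-618 + 2*(-1700/(-1149)))) = -1980315*(-67263 + (-618 + 2*(-1700*(-1/1149)))) = -1980315*(-67263 + (-618 + 2*(1700/1149))) = -1980315*(-67263 + (-618 + 3400/1149)) = -1980315*(-67263 - 706682/1149) = -1980315*(-77991869/1149) = 51482822686245/383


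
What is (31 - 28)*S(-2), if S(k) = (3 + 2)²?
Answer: 75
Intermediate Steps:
S(k) = 25 (S(k) = 5² = 25)
(31 - 28)*S(-2) = (31 - 28)*25 = 3*25 = 75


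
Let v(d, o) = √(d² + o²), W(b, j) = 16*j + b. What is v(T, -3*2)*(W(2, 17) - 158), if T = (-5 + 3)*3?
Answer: 696*√2 ≈ 984.29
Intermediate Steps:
T = -6 (T = -2*3 = -6)
W(b, j) = b + 16*j
v(T, -3*2)*(W(2, 17) - 158) = √((-6)² + (-3*2)²)*((2 + 16*17) - 158) = √(36 + (-6)²)*((2 + 272) - 158) = √(36 + 36)*(274 - 158) = √72*116 = (6*√2)*116 = 696*√2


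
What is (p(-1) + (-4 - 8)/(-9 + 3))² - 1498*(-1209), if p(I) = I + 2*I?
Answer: 1811083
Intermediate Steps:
p(I) = 3*I
(p(-1) + (-4 - 8)/(-9 + 3))² - 1498*(-1209) = (3*(-1) + (-4 - 8)/(-9 + 3))² - 1498*(-1209) = (-3 - 12/(-6))² + 1811082 = (-3 - 12*(-⅙))² + 1811082 = (-3 + 2)² + 1811082 = (-1)² + 1811082 = 1 + 1811082 = 1811083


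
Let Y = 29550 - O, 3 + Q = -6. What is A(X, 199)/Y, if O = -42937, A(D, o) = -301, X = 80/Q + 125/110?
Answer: -301/72487 ≈ -0.0041525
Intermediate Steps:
Q = -9 (Q = -3 - 6 = -9)
X = -1535/198 (X = 80/(-9) + 125/110 = 80*(-⅑) + 125*(1/110) = -80/9 + 25/22 = -1535/198 ≈ -7.7525)
Y = 72487 (Y = 29550 - 1*(-42937) = 29550 + 42937 = 72487)
A(X, 199)/Y = -301/72487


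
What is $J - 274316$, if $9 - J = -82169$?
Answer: $-192138$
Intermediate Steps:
$J = 82178$ ($J = 9 - -82169 = 9 + 82169 = 82178$)
$J - 274316 = 82178 - 274316 = -192138$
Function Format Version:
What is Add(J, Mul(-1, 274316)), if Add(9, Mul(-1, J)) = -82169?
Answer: -192138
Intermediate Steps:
J = 82178 (J = Add(9, Mul(-1, -82169)) = Add(9, 82169) = 82178)
Add(J, Mul(-1, 274316)) = Add(82178, Mul(-1, 274316)) = Add(82178, -274316) = -192138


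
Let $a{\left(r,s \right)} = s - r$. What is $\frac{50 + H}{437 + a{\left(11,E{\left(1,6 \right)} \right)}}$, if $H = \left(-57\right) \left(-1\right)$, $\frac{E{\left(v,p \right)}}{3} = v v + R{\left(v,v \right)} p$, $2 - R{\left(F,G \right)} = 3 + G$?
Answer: $\frac{107}{393} \approx 0.27226$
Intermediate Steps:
$R{\left(F,G \right)} = -1 - G$ ($R{\left(F,G \right)} = 2 - \left(3 + G\right) = -1 - G$)
$E{\left(v,p \right)} = 3 v^{2} + 3 p \left(-1 - v\right)$ ($E{\left(v,p \right)} = 3 \left(v v + \left(-1 - v\right) p\right) = 3 \left(v^{2} + p \left(-1 - v\right)\right) = 3 v^{2} + 3 p \left(-1 - v\right)$)
$H = 57$
$\frac{50 + H}{437 + a{\left(11,E{\left(1,6 \right)} \right)}} = \frac{50 + 57}{437 + \left(\left(3 \cdot 1^{2} - 18 \left(1 + 1\right)\right) - 11\right)} = \frac{107}{437 + \left(\left(3 \cdot 1 - 18 \cdot 2\right) - 11\right)} = \frac{107}{437 + \left(\left(3 - 36\right) - 11\right)} = \frac{107}{437 - 44} = \frac{107}{393}$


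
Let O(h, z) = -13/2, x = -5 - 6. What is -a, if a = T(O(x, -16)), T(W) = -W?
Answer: -13/2 ≈ -6.5000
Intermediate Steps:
x = -11
O(h, z) = -13/2 (O(h, z) = -13*½ = -13/2)
a = 13/2 (a = -1*(-13/2) = 13/2 ≈ 6.5000)
-a = -1*13/2 = -13/2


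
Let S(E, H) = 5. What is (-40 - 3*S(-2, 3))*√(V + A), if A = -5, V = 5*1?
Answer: 0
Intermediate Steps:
V = 5
(-40 - 3*S(-2, 3))*√(V + A) = (-40 - 3*5)*√(5 - 5) = (-40 - 15)*√0 = -55*0 = 0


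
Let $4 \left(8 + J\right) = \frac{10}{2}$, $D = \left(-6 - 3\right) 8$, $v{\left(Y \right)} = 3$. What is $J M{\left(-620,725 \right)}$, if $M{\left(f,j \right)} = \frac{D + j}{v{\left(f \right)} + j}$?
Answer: $- \frac{17631}{2912} \approx -6.0546$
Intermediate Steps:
$D = -72$ ($D = \left(-9\right) 8 = -72$)
$J = - \frac{27}{4}$ ($J = -8 + \frac{10 \cdot \frac{1}{2}}{4} = -8 + \frac{1}{4} \cdot 5 = -8 + \frac{5}{4} = - \frac{27}{4} \approx -6.75$)
$M{\left(f,j \right)} = \frac{-72 + j}{3 + j}$
$J M{\left(-620,725 \right)} = - \frac{27 \frac{-72 + 725}{3 + 725}}{4} = - \frac{27 \cdot \frac{1}{728} \cdot 653}{4} = \left(- \frac{27}{4}\right) \frac{653}{728} = - \frac{17631}{2912}$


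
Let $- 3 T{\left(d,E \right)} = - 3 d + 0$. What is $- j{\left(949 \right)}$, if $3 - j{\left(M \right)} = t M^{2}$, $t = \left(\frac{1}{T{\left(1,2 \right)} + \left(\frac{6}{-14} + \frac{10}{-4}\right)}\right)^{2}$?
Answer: $\frac{176515609}{729} \approx 2.4213 \cdot 10^{5}$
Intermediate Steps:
$T{\left(d,E \right)} = d$ ($T{\left(d,E \right)} = - \frac{- 3 d + 0}{3} = - \frac{\left(-3\right) d}{3} = d$)
$t = \frac{196}{729}$ ($t = \left(\frac{1}{1 + \left(\frac{6}{-14} + \frac{10}{-4}\right)}\right)^{2} = \left(\frac{1}{1 + \left(6 \left(- \frac{1}{14}\right) + 10 \left(- \frac{1}{4}\right)\right)}\right)^{2} = \left(\frac{1}{1 - \frac{41}{14}}\right)^{2} = \left(\frac{1}{- \frac{27}{14}}\right)^{2} = \left(- \frac{14}{27}\right)^{2} = \frac{196}{729} \approx 0.26886$)
$j{\left(M \right)} = 3 - \frac{196 M^{2}}{729}$
$- j{\left(949 \right)} = - (3 - \frac{196 \cdot 949^{2}}{729}) = - (3 - \frac{176517796}{729}) = \left(-1\right) \left(- \frac{176515609}{729}\right) = \frac{176515609}{729}$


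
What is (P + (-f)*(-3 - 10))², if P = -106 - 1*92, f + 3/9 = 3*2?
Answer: 139129/9 ≈ 15459.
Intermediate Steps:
f = 17/3 (f = -⅓ + 3*2 = -⅓ + 6 = 17/3 ≈ 5.6667)
P = -198 (P = -106 - 92 = -198)
(P + (-f)*(-3 - 10))² = (-198 + (-1*17/3)*(-3 - 10))² = (-198 - 17/3*(-13))² = (-198 + 221/3)² = (-373/3)² = 139129/9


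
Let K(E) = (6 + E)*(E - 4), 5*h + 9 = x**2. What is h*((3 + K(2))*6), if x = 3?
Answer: 0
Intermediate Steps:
h = 0 (h = -9/5 + (1/5)*3**2 = -9/5 + (1/5)*9 = -9/5 + 9/5 = 0)
K(E) = (-4 + E)*(6 + E) (K(E) = (6 + E)*(-4 + E) = (-4 + E)*(6 + E))
h*((3 + K(2))*6) = 0*((3 + (-24 + 2**2 + 2*2))*6) = 0*((3 + (-24 + 4 + 4))*6) = 0*((3 - 16)*6) = 0*(-13*6) = 0*(-78) = 0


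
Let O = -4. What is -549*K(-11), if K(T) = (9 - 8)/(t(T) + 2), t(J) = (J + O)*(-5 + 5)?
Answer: -549/2 ≈ -274.50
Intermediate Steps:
t(J) = 0 (t(J) = (J - 4)*(-5 + 5) = (-4 + J)*0 = 0)
K(T) = 1/2 (K(T) = (9 - 8)/(0 + 2) = 1/2)
-549*K(-11) = -549*1/2 = -549/2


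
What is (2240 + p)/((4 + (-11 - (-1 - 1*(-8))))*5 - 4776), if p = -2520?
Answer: 140/2423 ≈ 0.057780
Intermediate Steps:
(2240 + p)/((4 + (-11 - (-1 - 1*(-8))))*5 - 4776) = (2240 - 2520)/((4 + (-11 - (-1 - 1*(-8))))*5 - 4776) = -280/((4 + (-11 - (-1 + 8)))*5 - 4776) = -280/((4 + (-11 - 1*7))*5 - 4776) = -280/((4 + (-11 - 7))*5 - 4776) = -280/((4 - 18)*5 - 4776) = -280/(-14*5 - 4776) = -280/(-70 - 4776) = -280/(-4846) = -280*(-1/4846) = 140/2423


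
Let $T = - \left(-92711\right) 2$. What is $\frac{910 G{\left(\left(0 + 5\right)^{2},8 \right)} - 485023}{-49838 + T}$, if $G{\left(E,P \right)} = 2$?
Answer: $- \frac{483203}{135584} \approx -3.5639$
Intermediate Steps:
$T = 185422$ ($T = \left(-1\right) \left(-185422\right) = 185422$)
$\frac{910 G{\left(\left(0 + 5\right)^{2},8 \right)} - 485023}{-49838 + T} = \frac{910 \cdot 2 - 485023}{-49838 + 185422} = \frac{1820 - 485023}{135584} = \left(-483203\right) \frac{1}{135584} = - \frac{483203}{135584}$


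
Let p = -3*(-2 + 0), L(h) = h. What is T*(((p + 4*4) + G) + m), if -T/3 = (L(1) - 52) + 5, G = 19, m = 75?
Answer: 16008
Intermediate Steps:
T = 138 (T = -3*((1 - 52) + 5) = -3*(-51 + 5) = -3*(-46) = 138)
p = 6 (p = -3*(-2) = 6)
T*(((p + 4*4) + G) + m) = 138*(((6 + 4*4) + 19) + 75) = 138*(((6 + 16) + 19) + 75) = 138*((22 + 19) + 75) = 138*(41 + 75) = 138*116 = 16008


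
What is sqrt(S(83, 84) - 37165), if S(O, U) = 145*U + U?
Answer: I*sqrt(24901) ≈ 157.8*I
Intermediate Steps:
S(O, U) = 146*U
sqrt(S(83, 84) - 37165) = sqrt(146*84 - 37165) = sqrt(12264 - 37165) = sqrt(-24901) = I*sqrt(24901)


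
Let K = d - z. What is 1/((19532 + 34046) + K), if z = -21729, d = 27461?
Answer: 1/102768 ≈ 9.7307e-6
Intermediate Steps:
K = 49190 (K = 27461 - 1*(-21729) = 27461 + 21729 = 49190)
1/((19532 + 34046) + K) = 1/((19532 + 34046) + 49190) = 1/(53578 + 49190) = 1/102768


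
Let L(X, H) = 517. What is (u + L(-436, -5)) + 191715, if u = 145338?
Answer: 337570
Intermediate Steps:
(u + L(-436, -5)) + 191715 = (145338 + 517) + 191715 = 145855 + 191715 = 337570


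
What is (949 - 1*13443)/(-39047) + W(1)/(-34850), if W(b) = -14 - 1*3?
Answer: 25651747/80046350 ≈ 0.32046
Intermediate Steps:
W(b) = -17 (W(b) = -14 - 3 = -17)
(949 - 1*13443)/(-39047) + W(1)/(-34850) = (949 - 1*13443)/(-39047) - 17/(-34850) = (949 - 13443)*(-1/39047) - 17*(-1/34850) = -12494*(-1/39047) + 1/2050 = 12494/39047 + 1/2050 = 25651747/80046350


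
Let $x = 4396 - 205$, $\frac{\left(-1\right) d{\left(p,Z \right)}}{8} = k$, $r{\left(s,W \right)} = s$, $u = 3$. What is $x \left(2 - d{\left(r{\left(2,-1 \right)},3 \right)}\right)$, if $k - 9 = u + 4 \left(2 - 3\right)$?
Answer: $276606$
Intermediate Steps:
$k = 8$ ($k = 9 + \left(3 + 4 \left(2 - 3\right)\right) = 9 + \left(3 + 4 \left(-1\right)\right) = 9 + \left(3 - 4\right) = 9 - 1 = 8$)
$d{\left(p,Z \right)} = -64$ ($d{\left(p,Z \right)} = \left(-8\right) 8 = -64$)
$x = 4191$ ($x = 4396 - 205 = 4191$)
$x \left(2 - d{\left(r{\left(2,-1 \right)},3 \right)}\right) = 4191 \left(2 - -64\right) = 4191 \left(2 + 64\right) = 4191 \cdot 66 = 276606$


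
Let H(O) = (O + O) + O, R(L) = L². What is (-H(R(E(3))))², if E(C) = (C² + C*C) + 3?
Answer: 1750329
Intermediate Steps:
E(C) = 3 + 2*C² (E(C) = (C² + C²) + 3 = 2*C² + 3 = 3 + 2*C²)
H(O) = 3*O (H(O) = 2*O + O = 3*O)
(-H(R(E(3))))² = (-3*(3 + 2*3²)²)² = (-3*(3 + 2*9)²)² = (-3*(3 + 18)²)² = (-3*21²)² = (-3*441)² = (-1*1323)² = (-1323)² = 1750329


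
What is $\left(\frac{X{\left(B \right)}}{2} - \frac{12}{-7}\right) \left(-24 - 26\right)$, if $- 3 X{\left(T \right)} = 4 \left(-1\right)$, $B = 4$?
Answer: $- \frac{2500}{21} \approx -119.05$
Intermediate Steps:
$X{\left(T \right)} = \frac{4}{3}$ ($X{\left(T \right)} = - \frac{4 \left(-1\right)}{3} = \left(- \frac{1}{3}\right) \left(-4\right) = \frac{4}{3}$)
$\left(\frac{X{\left(B \right)}}{2} - \frac{12}{-7}\right) \left(-24 - 26\right) = \left(\frac{4}{3 \cdot 2} - \frac{12}{-7}\right) \left(-24 - 26\right) = \left(\frac{4}{3} \cdot \frac{1}{2} - - \frac{12}{7}\right) \left(-50\right) = \left(\frac{2}{3} + \frac{12}{7}\right) \left(-50\right) = \frac{50}{21} \left(-50\right) = - \frac{2500}{21}$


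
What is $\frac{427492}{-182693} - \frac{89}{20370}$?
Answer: $- \frac{1246324531}{531636630} \approx -2.3443$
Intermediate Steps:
$\frac{427492}{-182693} - \frac{89}{20370} = 427492 \left(- \frac{1}{182693}\right) - \frac{89}{20370} = - \frac{427492}{182693} - \frac{89}{20370} = - \frac{1246324531}{531636630}$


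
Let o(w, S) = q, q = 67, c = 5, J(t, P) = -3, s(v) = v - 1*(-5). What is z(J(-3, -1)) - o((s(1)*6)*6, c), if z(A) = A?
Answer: -70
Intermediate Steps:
s(v) = 5 + v (s(v) = v + 5 = 5 + v)
o(w, S) = 67
z(J(-3, -1)) - o((s(1)*6)*6, c) = -3 - 1*67 = -3 - 67 = -70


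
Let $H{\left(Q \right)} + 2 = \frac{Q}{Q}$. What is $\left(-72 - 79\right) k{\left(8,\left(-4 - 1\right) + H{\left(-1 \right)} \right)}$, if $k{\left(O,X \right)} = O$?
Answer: $-1208$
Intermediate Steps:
$H{\left(Q \right)} = -1$ ($H{\left(Q \right)} = -2 + \frac{Q}{Q} = -2 + 1 = -1$)
$\left(-72 - 79\right) k{\left(8,\left(-4 - 1\right) + H{\left(-1 \right)} \right)} = \left(-72 - 79\right) 8 = \left(-151\right) 8 = -1208$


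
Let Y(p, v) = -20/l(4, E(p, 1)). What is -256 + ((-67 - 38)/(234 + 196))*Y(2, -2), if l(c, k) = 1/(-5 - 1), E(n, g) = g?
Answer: -12268/43 ≈ -285.30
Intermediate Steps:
l(c, k) = -1/6 (l(c, k) = 1/(-6) = -1/6)
Y(p, v) = 120 (Y(p, v) = -20/(-1/6) = -20*(-6) = 120)
-256 + ((-67 - 38)/(234 + 196))*Y(2, -2) = -256 + ((-67 - 38)/(234 + 196))*120 = -256 - 105/430*120 = -256 - 105*1/430*120 = -256 - 21/86*120 = -256 - 1260/43 = -12268/43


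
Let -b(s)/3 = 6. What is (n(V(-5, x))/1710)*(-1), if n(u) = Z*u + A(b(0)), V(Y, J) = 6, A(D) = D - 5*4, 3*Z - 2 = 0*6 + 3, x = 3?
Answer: 14/855 ≈ 0.016374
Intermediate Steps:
b(s) = -18 (b(s) = -3*6 = -18)
Z = 5/3 (Z = ⅔ + (0*6 + 3)/3 = ⅔ + (0 + 3)/3 = ⅔ + (⅓)*3 = ⅔ + 1 = 5/3 ≈ 1.6667)
A(D) = -20 + D (A(D) = D - 20 = -20 + D)
n(u) = -38 + 5*u/3 (n(u) = 5*u/3 + (-20 - 18) = 5*u/3 - 38 = -38 + 5*u/3)
(n(V(-5, x))/1710)*(-1) = ((-38 + (5/3)*6)/1710)*(-1) = ((-38 + 10)*(1/1710))*(-1) = -28*1/1710*(-1) = -14/855*(-1) = 14/855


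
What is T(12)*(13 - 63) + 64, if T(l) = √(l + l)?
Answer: 64 - 100*√6 ≈ -180.95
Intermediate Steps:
T(l) = √2*√l (T(l) = √(2*l) = √2*√l)
T(12)*(13 - 63) + 64 = (√2*√12)*(13 - 63) + 64 = (√2*(2*√3))*(-50) + 64 = (2*√6)*(-50) + 64 = -100*√6 + 64 = 64 - 100*√6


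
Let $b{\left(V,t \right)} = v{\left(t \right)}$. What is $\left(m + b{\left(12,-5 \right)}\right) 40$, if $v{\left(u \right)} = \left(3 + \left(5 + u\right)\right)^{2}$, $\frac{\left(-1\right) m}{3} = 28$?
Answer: $-3000$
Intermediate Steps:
$m = -84$ ($m = \left(-3\right) 28 = -84$)
$v{\left(u \right)} = \left(8 + u\right)^{2}$
$b{\left(V,t \right)} = \left(8 + t\right)^{2}$
$\left(m + b{\left(12,-5 \right)}\right) 40 = \left(-84 + \left(8 - 5\right)^{2}\right) 40 = \left(-84 + 3^{2}\right) 40 = \left(-84 + 9\right) 40 = \left(-75\right) 40 = -3000$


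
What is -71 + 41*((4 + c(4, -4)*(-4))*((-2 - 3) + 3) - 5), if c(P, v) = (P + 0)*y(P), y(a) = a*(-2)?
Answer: -11100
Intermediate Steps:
y(a) = -2*a
c(P, v) = -2*P² (c(P, v) = (P + 0)*(-2*P) = P*(-2*P) = -2*P²)
-71 + 41*((4 + c(4, -4)*(-4))*((-2 - 3) + 3) - 5) = -71 + 41*((4 - 2*4²*(-4))*((-2 - 3) + 3) - 5) = -71 + 41*((4 - 2*16*(-4))*(-5 + 3) - 5) = -71 + 41*((4 - 32*(-4))*(-2) - 5) = -71 + 41*((4 + 128)*(-2) - 5) = -71 + 41*(132*(-2) - 5) = -71 + 41*(-264 - 5) = -71 + 41*(-269) = -71 - 11029 = -11100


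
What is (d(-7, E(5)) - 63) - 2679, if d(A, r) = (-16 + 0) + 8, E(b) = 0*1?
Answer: -2750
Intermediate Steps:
E(b) = 0
d(A, r) = -8 (d(A, r) = -16 + 8 = -8)
(d(-7, E(5)) - 63) - 2679 = (-8 - 63) - 2679 = -71 - 2679 = -2750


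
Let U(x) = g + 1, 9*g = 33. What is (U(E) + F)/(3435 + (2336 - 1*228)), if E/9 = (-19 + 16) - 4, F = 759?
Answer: 2291/16629 ≈ 0.13777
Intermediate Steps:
g = 11/3 (g = (⅑)*33 = 11/3 ≈ 3.6667)
E = -63 (E = 9*((-19 + 16) - 4) = 9*(-3 - 4) = 9*(-7) = -63)
U(x) = 14/3 (U(x) = 11/3 + 1 = 14/3)
(U(E) + F)/(3435 + (2336 - 1*228)) = (14/3 + 759)/(3435 + (2336 - 1*228)) = 2291/(3*(3435 + (2336 - 228))) = 2291/(3*(3435 + 2108)) = (2291/3)/5543 = (2291/3)*(1/5543) = 2291/16629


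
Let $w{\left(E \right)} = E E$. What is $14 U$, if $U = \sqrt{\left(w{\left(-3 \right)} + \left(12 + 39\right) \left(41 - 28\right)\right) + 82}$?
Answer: $14 \sqrt{754} \approx 384.43$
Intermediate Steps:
$w{\left(E \right)} = E^{2}$
$U = \sqrt{754}$ ($U = \sqrt{\left(\left(-3\right)^{2} + \left(12 + 39\right) \left(41 - 28\right)\right) + 82} = \sqrt{\left(9 + 51 \cdot 13\right) + 82} = \sqrt{\left(9 + 663\right) + 82} = \sqrt{672 + 82} = \sqrt{754} \approx 27.459$)
$14 U = 14 \sqrt{754}$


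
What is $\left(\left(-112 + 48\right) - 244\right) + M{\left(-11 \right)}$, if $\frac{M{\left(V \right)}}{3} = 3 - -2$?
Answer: $-293$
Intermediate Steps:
$M{\left(V \right)} = 15$ ($M{\left(V \right)} = 3 \left(3 - -2\right) = 3 \left(3 + 2\right) = 3 \cdot 5 = 15$)
$\left(\left(-112 + 48\right) - 244\right) + M{\left(-11 \right)} = \left(\left(-112 + 48\right) - 244\right) + 15 = \left(-64 - 244\right) + 15 = -308 + 15 = -293$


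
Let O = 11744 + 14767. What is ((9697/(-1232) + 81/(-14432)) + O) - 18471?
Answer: 811437239/101024 ≈ 8032.1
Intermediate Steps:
O = 26511
((9697/(-1232) + 81/(-14432)) + O) - 18471 = ((9697/(-1232) + 81/(-14432)) + 26511) - 18471 = ((9697*(-1/1232) + 81*(-1/14432)) + 26511) - 18471 = ((-9697/1232 - 81/14432) + 26511) - 18471 = (-795721/101024 + 26511) - 18471 = 2677451543/101024 - 18471 = 811437239/101024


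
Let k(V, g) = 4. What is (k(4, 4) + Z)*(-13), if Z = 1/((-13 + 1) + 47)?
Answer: -1833/35 ≈ -52.371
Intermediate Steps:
Z = 1/35 (Z = 1/(-12 + 47) = 1/35 ≈ 0.028571)
(k(4, 4) + Z)*(-13) = (4 + 1/35)*(-13) = (141/35)*(-13) = -1833/35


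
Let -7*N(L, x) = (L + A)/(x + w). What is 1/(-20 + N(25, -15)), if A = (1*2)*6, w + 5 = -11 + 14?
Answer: -119/2343 ≈ -0.050790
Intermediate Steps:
w = -2 (w = -5 + (-11 + 14) = -5 + 3 = -2)
A = 12 (A = 2*6 = 12)
N(L, x) = -(12 + L)/(7*(-2 + x)) (N(L, x) = -(L + 12)/(7*(x - 2)) = -(12 + L)/(7*(-2 + x)))
1/(-20 + N(25, -15)) = 1/(-20 + (-12 - 1*25)/(7*(-2 - 15))) = 1/(-20 + (1/7)*(-12 - 25)/(-17)) = 1/(-20 + (1/7)*(-1/17)*(-37)) = 1/(-20 + 37/119) = 1/(-2343/119) = -119/2343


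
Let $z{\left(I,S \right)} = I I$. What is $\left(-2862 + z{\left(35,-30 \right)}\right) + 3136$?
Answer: $1499$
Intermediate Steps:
$z{\left(I,S \right)} = I^{2}$
$\left(-2862 + z{\left(35,-30 \right)}\right) + 3136 = \left(-2862 + 35^{2}\right) + 3136 = \left(-2862 + 1225\right) + 3136 = -1637 + 3136 = 1499$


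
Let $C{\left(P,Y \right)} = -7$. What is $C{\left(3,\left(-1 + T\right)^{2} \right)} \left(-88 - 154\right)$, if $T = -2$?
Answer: $1694$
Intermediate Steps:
$C{\left(3,\left(-1 + T\right)^{2} \right)} \left(-88 - 154\right) = - 7 \left(-88 - 154\right) = \left(-7\right) \left(-242\right) = 1694$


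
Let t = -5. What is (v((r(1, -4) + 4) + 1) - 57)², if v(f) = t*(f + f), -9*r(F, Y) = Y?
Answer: 1006009/81 ≈ 12420.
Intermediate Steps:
r(F, Y) = -Y/9
v(f) = -10*f (v(f) = -5*(f + f) = -10*f)
(v((r(1, -4) + 4) + 1) - 57)² = (-10*((-⅑*(-4) + 4) + 1) - 57)² = (-10*((4/9 + 4) + 1) - 57)² = (-10*(40/9 + 1) - 57)² = (-10*49/9 - 57)² = (-490/9 - 57)² = (-1003/9)² = 1006009/81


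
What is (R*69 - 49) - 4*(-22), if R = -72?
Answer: -4929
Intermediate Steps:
(R*69 - 49) - 4*(-22) = (-72*69 - 49) - 4*(-22) = (-4968 - 49) - 1*(-88) = -5017 + 88 = -4929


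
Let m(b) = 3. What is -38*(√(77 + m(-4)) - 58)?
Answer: 2204 - 152*√5 ≈ 1864.1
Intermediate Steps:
-38*(√(77 + m(-4)) - 58) = -38*(√(77 + 3) - 58) = -38*(√80 - 58) = -38*(4*√5 - 58) = -38*(-58 + 4*√5) = 2204 - 152*√5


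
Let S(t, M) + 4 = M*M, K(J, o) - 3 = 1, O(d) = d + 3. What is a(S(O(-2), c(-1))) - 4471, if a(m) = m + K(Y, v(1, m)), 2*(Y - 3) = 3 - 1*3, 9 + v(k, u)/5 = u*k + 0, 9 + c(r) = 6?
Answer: -4462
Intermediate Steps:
c(r) = -3 (c(r) = -9 + 6 = -3)
v(k, u) = -45 + 5*k*u (v(k, u) = -45 + 5*(u*k + 0) = -45 + 5*(k*u + 0) = -45 + 5*(k*u) = -45 + 5*k*u)
O(d) = 3 + d
Y = 3 (Y = 3 + (3 - 1*3)/2 = 3 + (3 - 3)/2 = 3 + (1/2)*0 = 3 + 0 = 3)
K(J, o) = 4 (K(J, o) = 3 + 1 = 4)
S(t, M) = -4 + M**2 (S(t, M) = -4 + M*M = -4 + M**2)
a(m) = 4 + m (a(m) = m + 4 = 4 + m)
a(S(O(-2), c(-1))) - 4471 = (4 + (-4 + (-3)**2)) - 4471 = (4 + (-4 + 9)) - 4471 = (4 + 5) - 4471 = 9 - 4471 = -4462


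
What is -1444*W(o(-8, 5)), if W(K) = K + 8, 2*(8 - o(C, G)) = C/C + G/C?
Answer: -91333/4 ≈ -22833.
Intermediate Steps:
o(C, G) = 15/2 - G/(2*C) (o(C, G) = 8 - (C/C + G/C)/2 = 8 - (1 + G/C)/2 = 8 + (-1/2 - G/(2*C)) = 15/2 - G/(2*C))
W(K) = 8 + K
-1444*W(o(-8, 5)) = -1444*(8 + (1/2)*(-1*5 + 15*(-8))/(-8)) = -1444*(8 + (1/2)*(-1/8)*(-5 - 120)) = -1444*(8 + (1/2)*(-1/8)*(-125)) = -1444*(8 + 125/16) = -1444*253/16 = -91333/4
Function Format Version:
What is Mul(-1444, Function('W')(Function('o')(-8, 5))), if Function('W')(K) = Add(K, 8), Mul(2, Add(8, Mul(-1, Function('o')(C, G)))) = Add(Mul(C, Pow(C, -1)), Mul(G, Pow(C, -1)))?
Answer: Rational(-91333, 4) ≈ -22833.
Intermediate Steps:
Function('o')(C, G) = Add(Rational(15, 2), Mul(Rational(-1, 2), G, Pow(C, -1))) (Function('o')(C, G) = Add(8, Mul(Rational(-1, 2), Add(Mul(C, Pow(C, -1)), Mul(G, Pow(C, -1))))) = Add(8, Mul(Rational(-1, 2), Add(1, Mul(G, Pow(C, -1))))) = Add(8, Add(Rational(-1, 2), Mul(Rational(-1, 2), G, Pow(C, -1)))) = Add(Rational(15, 2), Mul(Rational(-1, 2), G, Pow(C, -1))))
Function('W')(K) = Add(8, K)
Mul(-1444, Function('W')(Function('o')(-8, 5))) = Mul(-1444, Add(8, Mul(Rational(1, 2), Pow(-8, -1), Add(Mul(-1, 5), Mul(15, -8))))) = Mul(-1444, Add(8, Mul(Rational(1, 2), Rational(-1, 8), Add(-5, -120)))) = Mul(-1444, Add(8, Mul(Rational(1, 2), Rational(-1, 8), -125))) = Mul(-1444, Add(8, Rational(125, 16))) = Mul(-1444, Rational(253, 16)) = Rational(-91333, 4)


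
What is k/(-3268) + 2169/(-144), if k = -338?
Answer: -195545/13072 ≈ -14.959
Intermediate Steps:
k/(-3268) + 2169/(-144) = -338/(-3268) + 2169/(-144) = -338*(-1/3268) + 2169*(-1/144) = 169/1634 - 241/16 = -195545/13072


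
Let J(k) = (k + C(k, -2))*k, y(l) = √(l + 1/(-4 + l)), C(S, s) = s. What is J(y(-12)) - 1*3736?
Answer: -59969/16 - I*√193/2 ≈ -3748.1 - 6.9462*I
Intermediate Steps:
J(k) = k*(-2 + k) (J(k) = (k - 2)*k = (-2 + k)*k = k*(-2 + k))
J(y(-12)) - 1*3736 = √((1 - 12*(-4 - 12))/(-4 - 12))*(-2 + √((1 - 12*(-4 - 12))/(-4 - 12))) - 1*3736 = √((1 - 12*(-16))/(-16))*(-2 + √((1 - 12*(-16))/(-16))) - 3736 = √(-(1 + 192)/16)*(-2 + √(-(1 + 192)/16)) - 3736 = √(-1/16*193)*(-2 + √(-1/16*193)) - 3736 = √(-193/16)*(-2 + √(-193/16)) - 3736 = (I*√193/4)*(-2 + I*√193/4) - 3736 = I*√193*(-2 + I*√193/4)/4 - 3736 = -3736 + I*√193*(-2 + I*√193/4)/4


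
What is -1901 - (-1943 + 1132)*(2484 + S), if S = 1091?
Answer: 2897424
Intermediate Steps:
-1901 - (-1943 + 1132)*(2484 + S) = -1901 - (-1943 + 1132)*(2484 + 1091) = -1901 - (-811)*3575 = -1901 - 1*(-2899325) = -1901 + 2899325 = 2897424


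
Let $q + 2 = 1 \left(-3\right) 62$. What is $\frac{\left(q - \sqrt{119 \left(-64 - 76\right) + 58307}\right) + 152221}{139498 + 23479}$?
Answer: $\frac{152033}{162977} - \frac{\sqrt{41647}}{162977} \approx 0.9316$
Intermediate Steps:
$q = -188$ ($q = -2 + 1 \left(-3\right) 62 = -2 - 186 = -188$)
$\frac{\left(q - \sqrt{119 \left(-64 - 76\right) + 58307}\right) + 152221}{139498 + 23479} = \frac{\left(-188 - \sqrt{119 \left(-64 - 76\right) + 58307}\right) + 152221}{139498 + 23479} = \frac{\left(-188 - \sqrt{119 \left(-140\right) + 58307}\right) + 152221}{162977} = \left(\left(-188 - \sqrt{-16660 + 58307}\right) + 152221\right) \frac{1}{162977} = \left(\left(-188 - \sqrt{41647}\right) + 152221\right) \frac{1}{162977} = \left(152033 - \sqrt{41647}\right) \frac{1}{162977} = \frac{152033}{162977} - \frac{\sqrt{41647}}{162977}$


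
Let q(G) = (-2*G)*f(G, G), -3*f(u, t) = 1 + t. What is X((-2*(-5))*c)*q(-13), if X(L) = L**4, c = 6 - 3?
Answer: 84240000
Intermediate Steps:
c = 3
f(u, t) = -1/3 - t/3 (f(u, t) = -(1 + t)/3 = -1/3 - t/3)
q(G) = -2*G*(-1/3 - G/3) (q(G) = (-2*G)*(-1/3 - G/3) = -2*G*(-1/3 - G/3))
X((-2*(-5))*c)*q(-13) = (-2*(-5)*3)**4*((2/3)*(-13)*(1 - 13)) = (10*3)**4*((2/3)*(-13)*(-12)) = 30**4*104 = 810000*104 = 84240000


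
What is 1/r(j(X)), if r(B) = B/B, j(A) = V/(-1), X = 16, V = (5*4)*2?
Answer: 1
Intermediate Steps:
V = 40 (V = 20*2 = 40)
j(A) = -40 (j(A) = 40/(-1) = 40*(-1) = -40)
r(B) = 1
1/r(j(X)) = 1/1 = 1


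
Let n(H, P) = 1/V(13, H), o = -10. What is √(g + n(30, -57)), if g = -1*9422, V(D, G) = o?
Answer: 57*I*√290/10 ≈ 97.068*I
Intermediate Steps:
V(D, G) = -10
n(H, P) = -⅒ (n(H, P) = 1/(-10) = -⅒)
g = -9422
√(g + n(30, -57)) = √(-9422 - ⅒) = √(-94221/10) = 57*I*√290/10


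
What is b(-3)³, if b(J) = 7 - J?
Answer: 1000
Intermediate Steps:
b(-3)³ = (7 - 1*(-3))³ = (7 + 3)³ = 10³ = 1000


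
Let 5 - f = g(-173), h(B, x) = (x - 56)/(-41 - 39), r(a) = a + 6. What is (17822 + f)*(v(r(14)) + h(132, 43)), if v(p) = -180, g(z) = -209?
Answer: -64870983/20 ≈ -3.2435e+6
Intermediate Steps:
r(a) = 6 + a
h(B, x) = 7/10 - x/80 (h(B, x) = (-56 + x)/(-80) = (-56 + x)*(-1/80) = 7/10 - x/80)
f = 214 (f = 5 - 1*(-209) = 5 + 209 = 214)
(17822 + f)*(v(r(14)) + h(132, 43)) = (17822 + 214)*(-180 + (7/10 - 1/80*43)) = 18036*(-180 + (7/10 - 43/80)) = 18036*(-180 + 13/80) = 18036*(-14387/80) = -64870983/20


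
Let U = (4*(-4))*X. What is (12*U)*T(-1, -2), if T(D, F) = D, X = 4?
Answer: 768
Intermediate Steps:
U = -64 (U = (4*(-4))*4 = -16*4 = -64)
(12*U)*T(-1, -2) = (12*(-64))*(-1) = -768*(-1) = 768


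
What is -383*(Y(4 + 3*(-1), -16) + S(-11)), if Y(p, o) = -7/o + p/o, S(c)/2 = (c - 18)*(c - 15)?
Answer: -4621661/8 ≈ -5.7771e+5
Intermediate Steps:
S(c) = 2*(-18 + c)*(-15 + c) (S(c) = 2*((c - 18)*(c - 15)) = 2*((-18 + c)*(-15 + c)) = 2*(-18 + c)*(-15 + c))
-383*(Y(4 + 3*(-1), -16) + S(-11)) = -383*((-7 + (4 + 3*(-1)))/(-16) + (540 - 66*(-11) + 2*(-11)²)) = -383*(-(-7 + (4 - 3))/16 + (540 + 726 + 2*121)) = -383*(-(-7 + 1)/16 + (540 + 726 + 242)) = -383*(-1/16*(-6) + 1508) = -383*(3/8 + 1508) = -383*12067/8 = -4621661/8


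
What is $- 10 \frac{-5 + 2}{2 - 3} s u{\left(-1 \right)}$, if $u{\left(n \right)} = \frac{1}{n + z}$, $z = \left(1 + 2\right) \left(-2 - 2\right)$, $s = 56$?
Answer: $\frac{1680}{13} \approx 129.23$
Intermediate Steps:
$z = -12$ ($z = 3 \left(-4\right) = -12$)
$u{\left(n \right)} = \frac{1}{-12 + n}$ ($u{\left(n \right)} = \frac{1}{n - 12} = \frac{1}{-12 + n}$)
$- 10 \frac{-5 + 2}{2 - 3} s u{\left(-1 \right)} = \frac{- 10 \frac{-5 + 2}{2 - 3} \cdot 56}{-12 - 1} = \frac{- 10 \left(- \frac{3}{-1}\right) 56}{-13} = - 10 \left(\left(-3\right) \left(-1\right)\right) 56 \left(- \frac{1}{13}\right) = \left(-10\right) 3 \cdot 56 \left(- \frac{1}{13}\right) = \left(-30\right) 56 \left(- \frac{1}{13}\right) = \left(-1680\right) \left(- \frac{1}{13}\right) = \frac{1680}{13}$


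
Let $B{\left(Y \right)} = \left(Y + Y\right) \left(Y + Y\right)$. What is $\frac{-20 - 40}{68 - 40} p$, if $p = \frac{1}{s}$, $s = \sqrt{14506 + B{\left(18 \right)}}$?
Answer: $- \frac{15 \sqrt{15802}}{110614} \approx -0.017047$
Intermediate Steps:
$B{\left(Y \right)} = 4 Y^{2}$ ($B{\left(Y \right)} = 2 Y 2 Y = 4 Y^{2}$)
$s = \sqrt{15802}$ ($s = \sqrt{14506 + 4 \cdot 18^{2}} = \sqrt{14506 + 4 \cdot 324} = \sqrt{14506 + 1296} = \sqrt{15802} \approx 125.71$)
$p = \frac{\sqrt{15802}}{15802}$ ($p = \frac{1}{\sqrt{15802}} = \frac{\sqrt{15802}}{15802} \approx 0.0079551$)
$\frac{-20 - 40}{68 - 40} p = \frac{-20 - 40}{68 - 40} \frac{\sqrt{15802}}{15802} = - \frac{60}{28} \frac{\sqrt{15802}}{15802} = \left(-60\right) \frac{1}{28} \frac{\sqrt{15802}}{15802} = - \frac{15 \frac{\sqrt{15802}}{15802}}{7} = - \frac{15 \sqrt{15802}}{110614}$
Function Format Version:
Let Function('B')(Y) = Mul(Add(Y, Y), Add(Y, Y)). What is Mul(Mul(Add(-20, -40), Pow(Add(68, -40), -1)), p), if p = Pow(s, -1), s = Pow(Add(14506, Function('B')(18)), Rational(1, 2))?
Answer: Mul(Rational(-15, 110614), Pow(15802, Rational(1, 2))) ≈ -0.017047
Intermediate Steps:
Function('B')(Y) = Mul(4, Pow(Y, 2)) (Function('B')(Y) = Mul(Mul(2, Y), Mul(2, Y)) = Mul(4, Pow(Y, 2)))
s = Pow(15802, Rational(1, 2)) (s = Pow(Add(14506, Mul(4, Pow(18, 2))), Rational(1, 2)) = Pow(Add(14506, Mul(4, 324)), Rational(1, 2)) = Pow(Add(14506, 1296), Rational(1, 2)) = Pow(15802, Rational(1, 2)) ≈ 125.71)
p = Mul(Rational(1, 15802), Pow(15802, Rational(1, 2))) (p = Pow(Pow(15802, Rational(1, 2)), -1) = Mul(Rational(1, 15802), Pow(15802, Rational(1, 2))) ≈ 0.0079551)
Mul(Mul(Add(-20, -40), Pow(Add(68, -40), -1)), p) = Mul(Mul(Add(-20, -40), Pow(Add(68, -40), -1)), Mul(Rational(1, 15802), Pow(15802, Rational(1, 2)))) = Mul(Mul(-60, Pow(28, -1)), Mul(Rational(1, 15802), Pow(15802, Rational(1, 2)))) = Mul(Mul(-60, Rational(1, 28)), Mul(Rational(1, 15802), Pow(15802, Rational(1, 2)))) = Mul(Rational(-15, 7), Mul(Rational(1, 15802), Pow(15802, Rational(1, 2)))) = Mul(Rational(-15, 110614), Pow(15802, Rational(1, 2)))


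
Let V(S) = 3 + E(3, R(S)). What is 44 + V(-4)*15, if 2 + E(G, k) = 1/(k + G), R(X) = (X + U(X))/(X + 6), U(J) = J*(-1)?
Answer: 64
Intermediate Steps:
U(J) = -J
R(X) = 0 (R(X) = (X - X)/(X + 6) = 0/(6 + X) = 0)
E(G, k) = -2 + 1/(G + k) (E(G, k) = -2 + 1/(k + G) = -2 + 1/(G + k))
V(S) = 4/3 (V(S) = 3 + (1 - 2*3 - 2*0)/(3 + 0) = 3 + (1 - 6 + 0)/3 = 3 + (1/3)*(-5) = 3 - 5/3 = 4/3)
44 + V(-4)*15 = 44 + (4/3)*15 = 44 + 20 = 64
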